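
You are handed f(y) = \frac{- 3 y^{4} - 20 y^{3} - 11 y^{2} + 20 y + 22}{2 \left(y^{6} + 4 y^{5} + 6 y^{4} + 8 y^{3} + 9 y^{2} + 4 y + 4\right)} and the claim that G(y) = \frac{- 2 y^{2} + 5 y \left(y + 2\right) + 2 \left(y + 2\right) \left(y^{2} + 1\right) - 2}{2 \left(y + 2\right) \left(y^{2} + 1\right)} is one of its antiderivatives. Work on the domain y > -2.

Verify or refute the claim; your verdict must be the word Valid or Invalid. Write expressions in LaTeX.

Valid. The derivative of G reproduces f.

d/dy[G] = \frac{- 3 y^{4} - 20 y^{3} - 11 y^{2} + 20 y + 22}{2 y^{6} + 8 y^{5} + 12 y^{4} + 16 y^{3} + 18 y^{2} + 8 y + 8}
This equals f(y) exactly, so the claim holds.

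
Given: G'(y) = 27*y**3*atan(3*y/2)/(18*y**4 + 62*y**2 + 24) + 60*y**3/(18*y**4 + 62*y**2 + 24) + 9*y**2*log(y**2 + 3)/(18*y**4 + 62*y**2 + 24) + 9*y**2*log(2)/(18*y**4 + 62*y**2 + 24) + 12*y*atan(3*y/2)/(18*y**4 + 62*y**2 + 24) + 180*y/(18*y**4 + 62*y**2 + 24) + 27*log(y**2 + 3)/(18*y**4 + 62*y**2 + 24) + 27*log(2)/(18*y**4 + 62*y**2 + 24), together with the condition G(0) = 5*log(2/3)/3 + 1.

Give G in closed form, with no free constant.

G(y) = 5*log(3*y**2/2 + 2/3)/3 + 3*log(2*y**2 + 6)*atan(3*y/2)/4 + 1

Integrate term by term and add the pieces.
A general antiderivative is 5*log(3*y**2/2 + 2/3)/3 + 3*log(2*y**2 + 6)*atan(3*y/2)/4 + C.
The condition gives C = 5*log(2/3)/3 + 1 - (5*log(2/3)/3) = 1.
So G(y) = 5*log(3*y**2/2 + 2/3)/3 + 3*log(2*y**2 + 6)*atan(3*y/2)/4 + 1.
Check: d/dy[5*log(3*y**2/2 + 2/3)/3 + 3*log(2*y**2 + 6)*atan(3*y/2)/4 + 1] = (27*y**3*atan(3*y/2) + 60*y**3 + 9*y**2*log(y**2 + 3) + 9*y**2*log(2) + 12*y*atan(3*y/2) + 180*y + 27*log(y**2 + 3) + 27*log(2))/(18*y**4 + 62*y**2 + 24), which equals G'(y).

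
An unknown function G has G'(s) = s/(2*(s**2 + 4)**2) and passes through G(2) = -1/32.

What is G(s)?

G(s) = -1/(4*s**2 + 16)

G'(s) matches the chain-rule pattern g'(h)*h' with inner function h(s) = 4*s**2 + 16; substituting u = h(s) collapses the integral.
A general antiderivative is -1/(4*s**2 + 16) + C.
The condition gives C = -1/32 - (-1/32) = 0.
So G(s) = -1/(4*s**2 + 16).
Check: d/ds[-1/(4*s**2 + 16)] = s/(2*s**4 + 16*s**2 + 32), which equals G'(s).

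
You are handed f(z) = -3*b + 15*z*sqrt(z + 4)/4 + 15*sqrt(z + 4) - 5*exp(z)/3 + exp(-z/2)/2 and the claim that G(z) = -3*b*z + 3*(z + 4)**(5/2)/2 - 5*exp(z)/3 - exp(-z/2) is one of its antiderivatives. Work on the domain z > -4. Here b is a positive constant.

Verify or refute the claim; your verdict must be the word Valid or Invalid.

Valid - the claim checks out under differentiation.

d/dz[G] = (-36*b*exp(z/2) + 45*z*sqrt(z + 4)*exp(z/2) + 180*sqrt(z + 4)*exp(z/2) - 20*exp(3*z/2) + 6)*exp(-z/2)/12
This equals f(z) exactly, so the claim holds.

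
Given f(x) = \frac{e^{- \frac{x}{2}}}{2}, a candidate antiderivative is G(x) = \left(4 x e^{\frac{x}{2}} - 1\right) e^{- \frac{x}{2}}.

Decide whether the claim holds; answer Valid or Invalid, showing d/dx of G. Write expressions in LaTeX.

Invalid: d/dx[G] - f = 4, which is not 0.

d/dx[G] = \frac{\left(8 e^{\frac{x}{2}} + 1\right) e^{- \frac{x}{2}}}{2}
d/dx[G] - f(x) = 4 != 0.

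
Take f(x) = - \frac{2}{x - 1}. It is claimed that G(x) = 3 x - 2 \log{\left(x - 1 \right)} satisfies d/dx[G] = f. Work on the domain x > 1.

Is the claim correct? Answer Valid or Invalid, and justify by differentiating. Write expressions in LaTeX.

d/dx[G] = \frac{3 x - 5}{x - 1}
d/dx[G] - f(x) = 3 != 0.

Invalid: d/dx[G] - f = 3, which is not 0.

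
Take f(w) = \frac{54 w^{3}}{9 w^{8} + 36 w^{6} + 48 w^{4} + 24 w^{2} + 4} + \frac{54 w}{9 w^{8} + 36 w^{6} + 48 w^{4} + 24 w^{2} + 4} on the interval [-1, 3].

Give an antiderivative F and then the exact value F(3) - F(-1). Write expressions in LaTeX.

Antiderivative: F(w) = - \frac{9}{2 \left(3 w^{4} + 6 w^{2} + 2\right)}; value = \frac{1296}{3289}

f matches the chain-rule pattern g'(h)*h' with inner function h(w) = w^{4} + 2 w^{2} + \frac{2}{3}; substituting u = h(w) collapses the integral.
F(w) = - \frac{9}{2 \left(3 w^{4} + 6 w^{2} + 2\right)} is an antiderivative of f.
Check: d/dw[- \frac{9}{2 \left(3 w^{4} + 6 w^{2} + 2\right)}] = \frac{54 w^{3} + 54 w}{9 w^{8} + 36 w^{6} + 48 w^{4} + 24 w^{2} + 4}, which equals f(w).
F(3) = - \frac{9}{598}; F(-1) = - \frac{9}{22}.
Integral = F(3) - F(-1) = \frac{1296}{3289}.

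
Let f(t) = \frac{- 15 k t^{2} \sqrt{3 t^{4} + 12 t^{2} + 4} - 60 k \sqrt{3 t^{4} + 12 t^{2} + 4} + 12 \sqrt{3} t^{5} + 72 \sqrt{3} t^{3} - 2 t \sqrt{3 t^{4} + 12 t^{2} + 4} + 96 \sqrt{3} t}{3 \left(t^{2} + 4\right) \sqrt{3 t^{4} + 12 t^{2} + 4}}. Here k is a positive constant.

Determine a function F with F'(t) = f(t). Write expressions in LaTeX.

Since d/dt undoes antidifferentiation here, F'(t) = f(t) is required of F(t).
Check: d/dt[\frac{\sqrt{3} \left(- 15 \sqrt{3} k t + 6 \sqrt{3 t^{4} + 12 t^{2} + 4} - \sqrt{3} \log{\left(\frac{t^{2}}{2} + 2 \right)} - \sqrt{3} \log{\left(3 \right)}\right)}{9}] = \frac{- 15 k t^{2} \sqrt{3 t^{4} + 12 t^{2} + 4} - 60 k \sqrt{3 t^{4} + 12 t^{2} + 4} + 12 \sqrt{3} t^{5} + 72 \sqrt{3} t^{3} - 2 t \sqrt{3 t^{4} + 12 t^{2} + 4} + 96 \sqrt{3} t}{3 t^{2} \sqrt{3 t^{4} + 12 t^{2} + 4} + 12 \sqrt{3 t^{4} + 12 t^{2} + 4}}, which equals f(t).

An antiderivative is F(t) = \frac{\sqrt{3} \left(- 15 \sqrt{3} k t + 6 \sqrt{3 t^{4} + 12 t^{2} + 4} - \sqrt{3} \log{\left(\frac{t^{2}}{2} + 2 \right)} - \sqrt{3} \log{\left(3 \right)}\right)}{9}.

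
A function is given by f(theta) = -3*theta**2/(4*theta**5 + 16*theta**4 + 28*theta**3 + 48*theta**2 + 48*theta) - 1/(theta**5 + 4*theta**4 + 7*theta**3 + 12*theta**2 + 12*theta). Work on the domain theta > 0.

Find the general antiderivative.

F(theta) = -log(theta)/12 + 9*log(theta + 2)/98 - 5*log(theta**2 + 3)/1176 - 5*sqrt(3)*atan(sqrt(3)*theta/3)/147 - 2/(7*theta + 14) + C

The denominator factors as 4*theta*(theta + 2)**2*(theta**2 + 3); partial fractions split f into directly integrable pieces: -5*(theta + 12)/(588*(theta**2 + 3)) + 9/(98*(theta + 2)) + 2/(7*(theta + 2)**2) - 1/(12*theta).
Check: d/dtheta[-log(theta)/12 + 9*log(theta + 2)/98 - 5*log(theta**2 + 3)/1176 - 5*sqrt(3)*atan(sqrt(3)*theta/3)/147 - 2/(7*theta + 14)] = (-3*theta**2 - 4)/(4*theta**5 + 16*theta**4 + 28*theta**3 + 48*theta**2 + 48*theta), which equals f(theta).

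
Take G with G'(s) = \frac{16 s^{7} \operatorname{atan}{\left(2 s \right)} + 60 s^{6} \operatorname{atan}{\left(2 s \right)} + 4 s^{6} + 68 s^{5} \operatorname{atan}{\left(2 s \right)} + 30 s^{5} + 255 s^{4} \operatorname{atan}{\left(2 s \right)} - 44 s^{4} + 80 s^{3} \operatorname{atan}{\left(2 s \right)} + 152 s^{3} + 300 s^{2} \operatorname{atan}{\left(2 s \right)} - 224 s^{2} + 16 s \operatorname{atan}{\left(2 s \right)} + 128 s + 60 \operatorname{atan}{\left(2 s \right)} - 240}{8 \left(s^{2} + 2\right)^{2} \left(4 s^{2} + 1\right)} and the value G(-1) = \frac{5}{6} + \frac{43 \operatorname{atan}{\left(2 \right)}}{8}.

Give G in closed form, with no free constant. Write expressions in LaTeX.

A candidate passes only if d/ds[G] lands on the given G'(s) exactly.
A general antiderivative is - \frac{3 \left(- \frac{s^{2}}{3} - \frac{5 s}{2} + 5\right) \operatorname{atan}{\left(2 s \right)}}{4} - \frac{1}{2 \left(s^{2} + 2\right)} + C.
The condition gives C = \frac{5}{6} + \frac{43 \operatorname{atan}{\left(2 \right)}}{8} - (- \frac{1}{6} + \frac{43 \operatorname{atan}{\left(2 \right)}}{8}) = 1.
So G(s) = \frac{s^{2} \operatorname{atan}{\left(2 s \right)}}{4} + \frac{15 s \operatorname{atan}{\left(2 s \right)}}{8} - \frac{15 \operatorname{atan}{\left(2 s \right)}}{4} + 1 - \frac{1}{2 s^{2} + 4}.
Check: d/ds[\frac{s^{2} \operatorname{atan}{\left(2 s \right)}}{4} + \frac{15 s \operatorname{atan}{\left(2 s \right)}}{8} - \frac{15 \operatorname{atan}{\left(2 s \right)}}{4} + 1 - \frac{1}{2 s^{2} + 4}] = \frac{16 s^{7} \operatorname{atan}{\left(2 s \right)} + 60 s^{6} \operatorname{atan}{\left(2 s \right)} + 4 s^{6} + 68 s^{5} \operatorname{atan}{\left(2 s \right)} + 30 s^{5} + 255 s^{4} \operatorname{atan}{\left(2 s \right)} - 44 s^{4} + 80 s^{3} \operatorname{atan}{\left(2 s \right)} + 152 s^{3} + 300 s^{2} \operatorname{atan}{\left(2 s \right)} - 224 s^{2} + 16 s \operatorname{atan}{\left(2 s \right)} + 128 s + 60 \operatorname{atan}{\left(2 s \right)} - 240}{32 s^{6} + 136 s^{4} + 160 s^{2} + 32}, which equals G'(s).

G(s) = \frac{s^{2} \operatorname{atan}{\left(2 s \right)}}{4} + \frac{15 s \operatorname{atan}{\left(2 s \right)}}{8} - \frac{15 \operatorname{atan}{\left(2 s \right)}}{4} + 1 - \frac{1}{2 s^{2} + 4}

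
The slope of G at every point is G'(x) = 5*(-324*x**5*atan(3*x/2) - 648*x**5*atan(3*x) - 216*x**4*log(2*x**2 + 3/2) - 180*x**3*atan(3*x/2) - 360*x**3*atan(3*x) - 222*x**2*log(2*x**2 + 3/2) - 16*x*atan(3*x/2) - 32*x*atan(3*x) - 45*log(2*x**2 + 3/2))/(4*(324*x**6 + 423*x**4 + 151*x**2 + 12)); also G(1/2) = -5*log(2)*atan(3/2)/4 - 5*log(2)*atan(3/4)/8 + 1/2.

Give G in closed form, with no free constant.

Recognize the product-rule pattern: G'(x) = u'v + uv' with u = -5*atan(3*x/2)/8 - 5*atan(3*x)/4, v = log(2*x**2 + 3/2), so integration by parts undoes it.
A general antiderivative is (-5*atan(3*x/2)/2 - 5*atan(3*x))*log(2*x**2 + 3/2)/4 + C.
The condition gives C = -5*log(2)*atan(3/2)/4 - 5*log(2)*atan(3/4)/8 + 1/2 - (-5*log(2)*atan(3/2)/4 - 5*log(2)*atan(3/4)/8) = 1/2.
So G(x) = -5*log(2*x**2 + 3/2)*atan(3*x/2)/8 - 5*log(2*x**2 + 3/2)*atan(3*x)/4 + 1/2.
Check: d/dx[-5*log(2*x**2 + 3/2)*atan(3*x/2)/8 - 5*log(2*x**2 + 3/2)*atan(3*x)/4 + 1/2] = (-1620*x**5*atan(3*x/2) - 3240*x**5*atan(3*x) - 1080*x**4*log(2*x**2 + 3/2) - 900*x**3*atan(3*x/2) - 1800*x**3*atan(3*x) - 1110*x**2*log(2*x**2 + 3/2) - 80*x*atan(3*x/2) - 160*x*atan(3*x) - 225*log(2*x**2 + 3/2))/(1296*x**6 + 1692*x**4 + 604*x**2 + 48), which equals G'(x).

G(x) = -5*log(2*x**2 + 3/2)*atan(3*x/2)/8 - 5*log(2*x**2 + 3/2)*atan(3*x)/4 + 1/2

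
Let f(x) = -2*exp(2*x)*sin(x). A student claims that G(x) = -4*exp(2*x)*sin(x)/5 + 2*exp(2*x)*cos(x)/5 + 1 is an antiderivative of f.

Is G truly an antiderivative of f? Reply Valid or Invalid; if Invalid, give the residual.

d/dx[G] = -2*exp(2*x)*sin(x)
This equals f(x) exactly, so the claim holds.

Valid: G'(x) = f(x).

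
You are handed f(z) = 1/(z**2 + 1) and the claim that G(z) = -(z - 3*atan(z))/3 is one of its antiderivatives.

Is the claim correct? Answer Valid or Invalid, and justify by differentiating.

Invalid: d/dz[G] - f = -1/3, which is not 0.

d/dz[G] = (2 - z**2)/(3*z**2 + 3)
d/dz[G] - f(z) = -1/3 != 0.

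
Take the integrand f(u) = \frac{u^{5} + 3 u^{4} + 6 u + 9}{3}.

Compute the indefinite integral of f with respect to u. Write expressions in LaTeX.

Since d/du undoes antidifferentiation here, F'(u) = f(u) is required of F(u).
Check: d/du[\frac{u^{6}}{18} + \frac{u^{5}}{5} + u^{2} + 3 u] = \frac{u^{5}}{3} + u^{4} + 2 u + 3, which equals f(u).

F(u) = \frac{u^{6}}{18} + \frac{u^{5}}{5} + u^{2} + 3 u + C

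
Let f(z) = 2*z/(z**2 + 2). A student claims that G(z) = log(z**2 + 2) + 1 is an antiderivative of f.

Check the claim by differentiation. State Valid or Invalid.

Valid. The derivative of G reproduces f.

d/dz[G] = 2*z/(z**2 + 2)
This equals f(z) exactly, so the claim holds.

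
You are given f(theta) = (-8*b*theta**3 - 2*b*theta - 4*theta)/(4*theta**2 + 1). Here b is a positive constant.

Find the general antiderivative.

Any candidate F(theta) must reproduce f(theta) exactly when differentiated.
Check: d/dtheta[-b*theta**2 - log(4*theta**2 + 1)/2] = (-8*b*theta**3 - 2*b*theta - 4*theta)/(4*theta**2 + 1) = f(theta).

F(theta) = -b*theta**2 - log(4*theta**2 + 1)/2 + C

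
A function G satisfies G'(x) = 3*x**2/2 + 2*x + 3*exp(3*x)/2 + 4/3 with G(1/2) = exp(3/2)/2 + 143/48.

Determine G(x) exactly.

G(x) = (3*x**3 + 6*x**2 + 8*x + 3*exp(3*x) + 12)/6

The integrand splits into summands that can be handled one at a time.
A general antiderivative is x**3/2 + x**2 + 4*x/3 + exp(3*x)/2 + 3 + C.
The condition gives C = exp(3/2)/2 + 143/48 - (exp(3/2)/2 + 191/48) = -1.
So G(x) = (3*x**3 + 6*x**2 + 8*x + 3*exp(3*x) + 12)/6.
Check: d/dx[(3*x**3 + 6*x**2 + 8*x + 3*exp(3*x) + 12)/6] = 3*x**2/2 + 2*x + 3*exp(3*x)/2 + 4/3 = G'(x).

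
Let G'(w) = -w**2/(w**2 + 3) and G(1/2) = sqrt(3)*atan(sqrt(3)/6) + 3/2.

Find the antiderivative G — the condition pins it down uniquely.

G(w) = -w + sqrt(3)*atan(sqrt(3)*w/3) + 2

Any candidate G(w) must reproduce the stated G'(w) exactly.
A general antiderivative is -w + sqrt(3)*atan(sqrt(3)*w/3) + C.
The condition gives C = sqrt(3)*atan(sqrt(3)/6) + 3/2 - (-1/2 + sqrt(3)*atan(sqrt(3)/6)) = 2.
So G(w) = -w + sqrt(3)*atan(sqrt(3)*w/3) + 2.
Check: d/dw[-w + sqrt(3)*atan(sqrt(3)*w/3) + 2] = -w**2/(w**2 + 3) = G'(w).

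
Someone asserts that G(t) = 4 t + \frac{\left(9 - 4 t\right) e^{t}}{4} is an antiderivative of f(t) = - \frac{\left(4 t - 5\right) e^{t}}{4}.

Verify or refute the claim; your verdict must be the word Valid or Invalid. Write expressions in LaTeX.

d/dt[G] = - t e^{t} + \frac{5 e^{t}}{4} + 4
d/dt[G] - f(t) = 4 != 0.

Invalid: d/dt[G] - f = 4, which is not 0.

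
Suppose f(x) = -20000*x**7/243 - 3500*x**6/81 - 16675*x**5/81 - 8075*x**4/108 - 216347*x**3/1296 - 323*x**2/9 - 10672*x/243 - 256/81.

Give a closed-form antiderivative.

The substitution u = -5*x**2/3 - x/4 - 4/3 works: f is exactly (dF/du)*(du/dx) for that inner function.
Check: d/dx[-4*(-5*x**2/3 - x/4 - 4/3)**4/3] = -20000*x**7/243 - 3500*x**6/81 - 16675*x**5/81 - 8075*x**4/108 - 216347*x**3/1296 - 323*x**2/9 - 10672*x/243 - 256/81 = f(x).

An antiderivative is F(x) = -4*(-5*x**2/3 - x/4 - 4/3)**4/3.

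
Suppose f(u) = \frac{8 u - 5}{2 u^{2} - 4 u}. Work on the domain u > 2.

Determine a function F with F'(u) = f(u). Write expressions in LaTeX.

An antiderivative is F(u) = \frac{5 \log{\left(u \right)}}{4} + \frac{11 \log{\left(u - 2 \right)}}{4}.

Factor the denominator (2 u \left(u - 2\right)) and decompose: f = \frac{11}{4 \left(u - 2\right)} + \frac{5}{4 u}; each piece integrates to a log, atan, or power term.
Check: d/du[\frac{5 \log{\left(u \right)}}{4} + \frac{11 \log{\left(u - 2 \right)}}{4}] = \frac{8 u - 5}{2 u^{2} - 4 u} = f(u).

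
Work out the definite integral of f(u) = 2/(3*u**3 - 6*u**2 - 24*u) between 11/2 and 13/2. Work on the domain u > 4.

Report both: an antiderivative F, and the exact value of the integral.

Antiderivative: F(u) = -log(u)/12 + log(u - 4)/36 + log(u + 2)/18; value = -log(13/2)/12 - log(15/2)/18 - log(3/2)/36 + log(5/2)/36 + log(17/2)/18 + log(11/2)/12

The denominator factors as 3*u*(u - 4)*(u + 2); partial fractions split f into directly integrable pieces: 1/(18*(u + 2)) + 1/(36*(u - 4)) - 1/(12*u).
F(u) = -log(u)/12 + log(u - 4)/36 + log(u + 2)/18 is an antiderivative of f.
Check: d/du[-log(u)/12 + log(u - 4)/36 + log(u + 2)/18] = 2/(3*u**3 - 6*u**2 - 24*u) = f(u).
F(13/2) = -log(13/2)/12 + log(5/2)/36 + log(17/2)/18; F(11/2) = -log(11/2)/12 + log(3/2)/36 + log(15/2)/18.
Integral = F(13/2) - F(11/2) = -log(13/2)/12 - log(15/2)/18 - log(3/2)/36 + log(5/2)/36 + log(17/2)/18 + log(11/2)/12.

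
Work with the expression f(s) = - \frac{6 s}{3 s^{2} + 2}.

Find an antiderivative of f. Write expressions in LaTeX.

f matches the chain-rule pattern g'(h)*h' with inner function h(s) = 3 s^{2} + 2; substituting u = h(s) collapses the integral.
Check: d/ds[- \log{\left(3 s^{2} + 2 \right)}] = - \frac{6 s}{3 s^{2} + 2} = f(s).

An antiderivative is F(s) = - \log{\left(3 s^{2} + 2 \right)}.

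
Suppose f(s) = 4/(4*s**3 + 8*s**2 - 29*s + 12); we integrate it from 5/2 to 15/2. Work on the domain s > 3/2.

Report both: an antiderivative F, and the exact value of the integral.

The denominator factors as (s + 4)*(2*s - 3)*(2*s - 1); partial fractions split f into directly integrable pieces: -4/(9*(2*s - 1)) + 4/(11*(2*s - 3)) + 4/(99*(s + 4)).
F(s) = 2*(9*log(s - 3/2) - 11*log(s - 1/2) + 2*log(s + 4))/99 is an antiderivative of f.
Check: d/ds[2*(9*log(s - 3/2) - 11*log(s - 1/2) + 2*log(s + 4))/99] = 4/(4*s**3 + 8*s**2 - 29*s + 12) = f(s).
F(15/2) = -2*log(7)/9 + 4*log(23/2)/99 + 2*log(6)/11; F(5/2) = -2*log(2)/9 + 4*log(13/2)/99.
Integral = F(15/2) - F(5/2) = -2*log(7)/9 - 4*log(13/2)/99 + 4*log(23/2)/99 + 2*log(2)/9 + 2*log(6)/11.

Antiderivative: F(s) = 2*(9*log(s - 3/2) - 11*log(s - 1/2) + 2*log(s + 4))/99; value = -2*log(7)/9 - 4*log(13/2)/99 + 4*log(23/2)/99 + 2*log(2)/9 + 2*log(6)/11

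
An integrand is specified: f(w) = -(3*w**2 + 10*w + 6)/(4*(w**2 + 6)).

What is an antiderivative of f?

An antiderivative is F(w) = -3*w/4 - 5*log(w**2 + 6)/4 + sqrt(6)*atan(sqrt(6)*w/6)/2.

A first test for any F(w): its w-derivative must equal f(w) identically.
Check: d/dw[-3*w/4 - 5*log(w**2 + 6)/4 + sqrt(6)*atan(sqrt(6)*w/6)/2] = (-3*w**2 - 10*w - 6)/(4*w**2 + 24), which equals f(w).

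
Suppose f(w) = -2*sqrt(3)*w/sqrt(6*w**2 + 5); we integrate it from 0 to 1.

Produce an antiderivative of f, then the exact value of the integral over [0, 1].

The substitution u = 2*w**2 + 5/3 works: f is exactly (dF/du)*(du/dw) for that inner function.
F(w) = -sqrt(3)*sqrt(6*w**2 + 5)/3 is an antiderivative of f.
Check: d/dw[-sqrt(3)*sqrt(6*w**2 + 5)/3] = -2*sqrt(3)*w/sqrt(6*w**2 + 5) = f(w).
F(1) = -sqrt(33)/3; F(0) = -sqrt(15)/3.
Integral = F(1) - F(0) = -sqrt(33)/3 + sqrt(15)/3.

Antiderivative: F(w) = -sqrt(3)*sqrt(6*w**2 + 5)/3; value = -sqrt(33)/3 + sqrt(15)/3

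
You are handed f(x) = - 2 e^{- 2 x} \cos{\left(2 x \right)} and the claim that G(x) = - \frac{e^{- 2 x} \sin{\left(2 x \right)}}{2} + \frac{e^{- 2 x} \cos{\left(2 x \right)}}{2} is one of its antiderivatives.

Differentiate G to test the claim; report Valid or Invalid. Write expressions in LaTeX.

d/dx[G] = - 2 e^{- 2 x} \cos{\left(2 x \right)}
This equals f(x) exactly, so the claim holds.

Valid. The derivative of G reproduces f.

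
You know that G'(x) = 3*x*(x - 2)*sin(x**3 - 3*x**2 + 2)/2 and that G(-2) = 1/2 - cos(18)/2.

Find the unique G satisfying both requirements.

G(x) = (1 - cos(x**3 - 3*x**2 + 2))/2

The substitution u = x**3 - 3*x**2 + 2 works: G'(x) is exactly (dG/du)*(du/dx) for that inner function.
A general antiderivative is -cos(x**3 - 3*x**2 + 2)/2 + C.
The condition gives C = 1/2 - cos(18)/2 - (-cos(18)/2) = 1/2.
So G(x) = (1 - cos(x**3 - 3*x**2 + 2))/2.
Check: d/dx[(1 - cos(x**3 - 3*x**2 + 2))/2] = 3*x**2*sin(x**3 - 3*x**2 + 2)/2 - 3*x*sin(x**3 - 3*x**2 + 2), which equals G'(x).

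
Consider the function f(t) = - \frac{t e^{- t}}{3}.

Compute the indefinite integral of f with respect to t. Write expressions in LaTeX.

F(t) = \frac{\left(t + 1\right) e^{- t}}{3} + C

Recognize the product-rule pattern: f = u'v + uv' with u = \frac{t}{3} + \frac{1}{3}, v = e^{- t}, so integration by parts undoes it.
Check: d/dt[\frac{\left(t + 1\right) e^{- t}}{3}] = - \frac{t e^{- t}}{3} = f(t).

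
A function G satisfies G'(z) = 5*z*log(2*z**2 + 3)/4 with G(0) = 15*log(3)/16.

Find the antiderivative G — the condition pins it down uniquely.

Differentiate the proposed G(z) back; it has to land on the given G'(z).
A general antiderivative is 5*z**2*log(2*z**2 + 3)/8 - 5*z**2/8 + 15*log(2*z**2 + 3)/16 + C.
The condition gives C = 15*log(3)/16 - (15*log(3)/16) = 0.
So G(z) = 5*(2*z**2*log(2*z**2 + 3) - 2*z**2 + 3*log(2*z**2 + 3))/16.
Check: d/dz[5*(2*z**2*log(2*z**2 + 3) - 2*z**2 + 3*log(2*z**2 + 3))/16] = 5*z*log(2*z**2 + 3)/4 = G'(z).

G(z) = 5*(2*z**2*log(2*z**2 + 3) - 2*z**2 + 3*log(2*z**2 + 3))/16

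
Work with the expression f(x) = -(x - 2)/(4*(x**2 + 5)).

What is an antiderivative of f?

Whatever form F(x) takes, F'(x) = f(x) is non-negotiable.
Check: d/dx[(-5*log(x**2 + 5) + 4*sqrt(5)*atan(sqrt(5)*x/5))/40] = (2 - x)/(4*x**2 + 20), which equals f(x).

An antiderivative is F(x) = (-5*log(x**2 + 5) + 4*sqrt(5)*atan(sqrt(5)*x/5))/40.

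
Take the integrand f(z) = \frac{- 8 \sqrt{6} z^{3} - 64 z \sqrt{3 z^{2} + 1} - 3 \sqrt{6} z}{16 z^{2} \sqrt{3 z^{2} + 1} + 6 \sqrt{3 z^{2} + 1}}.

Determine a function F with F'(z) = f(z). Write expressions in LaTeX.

Any candidate F(z) must reproduce f(z) exactly when differentiated.
Check: d/dz[- \frac{\sqrt{2 z^{2} + \frac{2}{3}}}{2} - 2 \log{\left(4 z^{2} + \frac{3}{2} \right)}] = \frac{- 8 \sqrt{6} z^{3} - 64 z \sqrt{3 z^{2} + 1} - 3 \sqrt{6} z}{16 z^{2} \sqrt{3 z^{2} + 1} + 6 \sqrt{3 z^{2} + 1}} = f(z).

An antiderivative is F(z) = - \frac{\sqrt{2 z^{2} + \frac{2}{3}}}{2} - 2 \log{\left(4 z^{2} + \frac{3}{2} \right)}.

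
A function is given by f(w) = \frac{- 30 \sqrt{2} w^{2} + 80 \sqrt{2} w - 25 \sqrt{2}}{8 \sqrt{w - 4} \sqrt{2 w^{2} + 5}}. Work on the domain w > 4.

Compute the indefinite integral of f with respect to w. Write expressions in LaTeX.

f has the shape u'v + uv' for u = - \frac{5 \sqrt{\frac{w}{2} - 2}}{2} and v = \sqrt{2 w^{2} + 5} — it is the derivative of the product u*v.
Check: d/dw[- \frac{5 \sqrt{\frac{w}{2} - 2} \sqrt{2 w^{2} + 5}}{2}] = \frac{\sqrt{2} \left(- 30 w^{2} + 80 w - 25\right)}{8 \sqrt{w - 4} \sqrt{2 w^{2} + 5}}, which equals f(w).

F(w) = - \frac{5 \sqrt{\frac{w}{2} - 2} \sqrt{2 w^{2} + 5}}{2} + C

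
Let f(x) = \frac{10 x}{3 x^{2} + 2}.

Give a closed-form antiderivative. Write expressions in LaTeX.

An antiderivative is F(x) = \frac{5 \log{\left(x^{2} + \frac{2}{3} \right)}}{3}.

f matches the chain-rule pattern g'(h)*h' with inner function h(x) = x^{2} + \frac{2}{3}; substituting u = h(x) collapses the integral.
Check: d/dx[\frac{5 \log{\left(x^{2} + \frac{2}{3} \right)}}{3}] = \frac{10 x}{3 x^{2} + 2} = f(x).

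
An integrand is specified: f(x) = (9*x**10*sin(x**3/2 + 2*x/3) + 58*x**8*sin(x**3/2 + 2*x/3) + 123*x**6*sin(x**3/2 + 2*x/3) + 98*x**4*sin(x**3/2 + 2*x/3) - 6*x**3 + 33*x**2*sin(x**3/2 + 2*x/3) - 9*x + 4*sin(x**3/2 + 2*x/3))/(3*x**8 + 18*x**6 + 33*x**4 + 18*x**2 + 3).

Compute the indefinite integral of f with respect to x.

Recover f(x) by differentiating a candidate F(x); any mismatch rules it out.
Check: d/dx[-2*cos(x**3/2 + 2*x/3) + 1/(2*x**4 + 6*x**2 + 2)] = (9*x**10*sin(x**3/2 + 2*x/3) + 58*x**8*sin(x**3/2 + 2*x/3) + 123*x**6*sin(x**3/2 + 2*x/3) + 98*x**4*sin(x**3/2 + 2*x/3) - 6*x**3 + 33*x**2*sin(x**3/2 + 2*x/3) - 9*x + 4*sin(x**3/2 + 2*x/3))/(3*x**8 + 18*x**6 + 33*x**4 + 18*x**2 + 3) = f(x).

F(x) = -2*cos(x**3/2 + 2*x/3) + 1/(2*x**4 + 6*x**2 + 2) + C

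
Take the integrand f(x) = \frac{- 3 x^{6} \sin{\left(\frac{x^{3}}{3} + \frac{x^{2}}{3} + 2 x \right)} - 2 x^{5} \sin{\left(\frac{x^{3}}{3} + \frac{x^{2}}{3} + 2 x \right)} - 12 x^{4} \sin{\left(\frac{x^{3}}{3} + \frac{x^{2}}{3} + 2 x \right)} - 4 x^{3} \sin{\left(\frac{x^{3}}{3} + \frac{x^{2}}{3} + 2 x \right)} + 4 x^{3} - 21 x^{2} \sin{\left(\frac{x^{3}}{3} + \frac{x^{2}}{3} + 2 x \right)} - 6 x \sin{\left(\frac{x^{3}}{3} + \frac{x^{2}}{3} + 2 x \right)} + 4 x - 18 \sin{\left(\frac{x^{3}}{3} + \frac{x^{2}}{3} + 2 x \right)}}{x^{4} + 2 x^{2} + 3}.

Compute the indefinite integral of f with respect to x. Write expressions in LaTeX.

F(x) = \log{\left(x^{4} + 2 x^{2} + 3 \right)} + 3 \cos{\left(\frac{x^{3}}{3} + \frac{x^{2}}{3} + 2 x \right)} + C

Check any antiderivative F(x) by computing F'(x) and comparing it with f(x).
Check: d/dx[\log{\left(x^{4} + 2 x^{2} + 3 \right)} + 3 \cos{\left(\frac{x^{3}}{3} + \frac{x^{2}}{3} + 2 x \right)}] = \frac{- 3 x^{6} \sin{\left(\frac{x^{3}}{3} + \frac{x^{2}}{3} + 2 x \right)} - 2 x^{5} \sin{\left(\frac{x^{3}}{3} + \frac{x^{2}}{3} + 2 x \right)} - 12 x^{4} \sin{\left(\frac{x^{3}}{3} + \frac{x^{2}}{3} + 2 x \right)} - 4 x^{3} \sin{\left(\frac{x^{3}}{3} + \frac{x^{2}}{3} + 2 x \right)} + 4 x^{3} - 21 x^{2} \sin{\left(\frac{x^{3}}{3} + \frac{x^{2}}{3} + 2 x \right)} - 6 x \sin{\left(\frac{x^{3}}{3} + \frac{x^{2}}{3} + 2 x \right)} + 4 x - 18 \sin{\left(\frac{x^{3}}{3} + \frac{x^{2}}{3} + 2 x \right)}}{x^{4} + 2 x^{2} + 3} = f(x).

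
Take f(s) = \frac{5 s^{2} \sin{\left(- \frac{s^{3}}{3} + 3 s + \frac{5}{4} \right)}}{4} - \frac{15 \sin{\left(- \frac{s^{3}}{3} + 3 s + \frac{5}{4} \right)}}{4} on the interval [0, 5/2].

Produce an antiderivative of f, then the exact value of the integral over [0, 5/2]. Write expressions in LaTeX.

Antiderivative: F(s) = \frac{5 \cos{\left(- \frac{s^{3}}{3} + 3 s + \frac{5}{4} \right)}}{4}; value = \frac{5 \cos{\left(\frac{85}{24} \right)}}{4} - \frac{5 \cos{\left(\frac{5}{4} \right)}}{4}

f matches the chain-rule pattern g'(h)*h' with inner function h(s) = - \frac{s^{3}}{3} + 3 s + \frac{5}{4}; substituting u = h(s) collapses the integral.
F(s) = \frac{5 \cos{\left(- \frac{s^{3}}{3} + 3 s + \frac{5}{4} \right)}}{4} is an antiderivative of f.
Check: d/ds[\frac{5 \cos{\left(- \frac{s^{3}}{3} + 3 s + \frac{5}{4} \right)}}{4}] = \frac{5 s^{2} \sin{\left(- \frac{s^{3}}{3} + 3 s + \frac{5}{4} \right)}}{4} - \frac{15 \sin{\left(- \frac{s^{3}}{3} + 3 s + \frac{5}{4} \right)}}{4} = f(s).
F(5/2) = \frac{5 \cos{\left(\frac{85}{24} \right)}}{4}; F(0) = \frac{5 \cos{\left(\frac{5}{4} \right)}}{4}.
Integral = F(5/2) - F(0) = \frac{5 \cos{\left(\frac{85}{24} \right)}}{4} - \frac{5 \cos{\left(\frac{5}{4} \right)}}{4}.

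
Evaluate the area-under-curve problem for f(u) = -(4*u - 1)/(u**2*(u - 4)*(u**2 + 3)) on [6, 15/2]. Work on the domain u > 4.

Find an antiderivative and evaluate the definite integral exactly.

The denominator factors as u**2*(u - 4)*(u**2 + 3); partial fractions split f into directly integrable pieces: -(15*u - 16)/(57*(u**2 + 3)) - 15/(304*(u - 4)) + 5/(16*u) - 1/(12*u**2).
F(u) = 5*log(u)/16 - 15*log(u - 4)/304 - 5*log(u**2 + 3)/38 + 16*sqrt(3)*atan(sqrt(3)*u/3)/171 + 1/(12*u) is an antiderivative of f.
Check: d/du[5*log(u)/16 - 15*log(u - 4)/304 - 5*log(u**2 + 3)/38 + 16*sqrt(3)*atan(sqrt(3)*u/3)/171 + 1/(12*u)] = (1 - 4*u)/(u**5 - 4*u**4 + 3*u**3 - 12*u**2), which equals f(u).
F(15/2) = -5*log(237/4)/38 - 15*log(7/2)/304 + 1/90 + 16*sqrt(3)*atan(5*sqrt(3)/2)/171 + 5*log(15/2)/16; F(6) = -5*log(39)/38 - 15*log(2)/304 + 1/72 + 16*sqrt(3)*atan(2*sqrt(3))/171 + 5*log(6)/16.
Integral = F(15/2) - F(6) = -5*log(6)/16 - 5*log(237/4)/38 - 16*sqrt(3)*atan(2*sqrt(3))/171 - 15*log(7/2)/304 - 1/360 + 15*log(2)/304 + 16*sqrt(3)*atan(5*sqrt(3)/2)/171 + 5*log(39)/38 + 5*log(15/2)/16.

Antiderivative: F(u) = 5*log(u)/16 - 15*log(u - 4)/304 - 5*log(u**2 + 3)/38 + 16*sqrt(3)*atan(sqrt(3)*u/3)/171 + 1/(12*u); value = -5*log(6)/16 - 5*log(237/4)/38 - 16*sqrt(3)*atan(2*sqrt(3))/171 - 15*log(7/2)/304 - 1/360 + 15*log(2)/304 + 16*sqrt(3)*atan(5*sqrt(3)/2)/171 + 5*log(39)/38 + 5*log(15/2)/16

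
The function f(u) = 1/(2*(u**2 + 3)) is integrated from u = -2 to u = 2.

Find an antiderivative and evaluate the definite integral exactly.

Antiderivative: F(u) = sqrt(3)*atan(sqrt(3)*u/3)/6; value = sqrt(3)*atan(2*sqrt(3)/3)/3

Differentiate the proposed F(u) back; it has to land on f(u) exactly.
F(u) = sqrt(3)*atan(sqrt(3)*u/3)/6 is an antiderivative of f.
Check: d/du[sqrt(3)*atan(sqrt(3)*u/3)/6] = 1/(2*u**2 + 6), which equals f(u).
F(2) = sqrt(3)*atan(2*sqrt(3)/3)/6; F(-2) = -sqrt(3)*atan(2*sqrt(3)/3)/6.
Integral = F(2) - F(-2) = sqrt(3)*atan(2*sqrt(3)/3)/3.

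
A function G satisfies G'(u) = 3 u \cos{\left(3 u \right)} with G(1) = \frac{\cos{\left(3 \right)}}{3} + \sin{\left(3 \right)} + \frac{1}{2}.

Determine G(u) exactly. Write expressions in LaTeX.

Recover the given G'(u) by differentiating a candidate G(u); any mismatch rules it out.
A general antiderivative is u \sin{\left(3 u \right)} + \frac{\cos{\left(3 u \right)}}{3} + C.
The condition gives C = \frac{\cos{\left(3 \right)}}{3} + \sin{\left(3 \right)} + \frac{1}{2} - (\frac{\cos{\left(3 \right)}}{3} + \sin{\left(3 \right)}) = \frac{1}{2}.
So G(u) = u \sin{\left(3 u \right)} + \frac{\cos{\left(3 u \right)}}{3} + \frac{1}{2}.
Check: d/du[u \sin{\left(3 u \right)} + \frac{\cos{\left(3 u \right)}}{3} + \frac{1}{2}] = 3 u \cos{\left(3 u \right)} = G'(u).

G(u) = u \sin{\left(3 u \right)} + \frac{\cos{\left(3 u \right)}}{3} + \frac{1}{2}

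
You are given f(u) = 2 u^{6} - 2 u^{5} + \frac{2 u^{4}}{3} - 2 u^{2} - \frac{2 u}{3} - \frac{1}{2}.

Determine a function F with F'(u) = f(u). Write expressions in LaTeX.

The integrand splits into summands that can be handled one at a time.
Check: d/du[\frac{2 u^{7}}{7} - \frac{u^{6}}{3} + \frac{2 u^{5}}{15} - \frac{2 u^{3}}{3} - \frac{u^{2}}{3} - \frac{u}{2}] = 2 u^{6} - 2 u^{5} + \frac{2 u^{4}}{3} - 2 u^{2} - \frac{2 u}{3} - \frac{1}{2} = f(u).

An antiderivative is F(u) = \frac{2 u^{7}}{7} - \frac{u^{6}}{3} + \frac{2 u^{5}}{15} - \frac{2 u^{3}}{3} - \frac{u^{2}}{3} - \frac{u}{2}.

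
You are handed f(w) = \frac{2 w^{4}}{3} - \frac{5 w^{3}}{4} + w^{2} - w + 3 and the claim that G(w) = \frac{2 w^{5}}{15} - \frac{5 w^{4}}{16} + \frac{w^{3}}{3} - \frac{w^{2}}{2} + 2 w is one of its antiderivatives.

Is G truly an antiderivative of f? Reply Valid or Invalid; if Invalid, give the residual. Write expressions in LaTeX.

d/dw[G] = \frac{2 w^{4}}{3} - \frac{5 w^{3}}{4} + w^{2} - w + 2
d/dw[G] - f(w) = -1 != 0.

Invalid: d/dw[G] - f = -1, which is not 0.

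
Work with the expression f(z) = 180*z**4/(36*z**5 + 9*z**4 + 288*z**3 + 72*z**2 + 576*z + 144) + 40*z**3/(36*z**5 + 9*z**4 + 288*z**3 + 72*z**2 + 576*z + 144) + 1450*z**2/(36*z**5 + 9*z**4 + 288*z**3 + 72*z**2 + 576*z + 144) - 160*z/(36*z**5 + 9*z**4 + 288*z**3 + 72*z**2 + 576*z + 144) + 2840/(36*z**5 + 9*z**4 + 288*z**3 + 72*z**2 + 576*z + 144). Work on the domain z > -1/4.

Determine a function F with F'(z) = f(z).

Integrate term by term and add the pieces.
Check: d/dz[-5*z/(9*z**2/2 + 18) + 5*log(4*z + 1)] = (180*z**4 + 40*z**3 + 1450*z**2 - 160*z + 2840)/(36*z**5 + 9*z**4 + 288*z**3 + 72*z**2 + 576*z + 144), which equals f(z).

An antiderivative is F(z) = -5*z/(9*z**2/2 + 18) + 5*log(4*z + 1).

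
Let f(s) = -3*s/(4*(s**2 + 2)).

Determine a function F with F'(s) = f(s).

An antiderivative is F(s) = -3*log(s**2 + 2)/8.

f matches the chain-rule pattern g'(h)*h' with inner function h(s) = s**2 + 2; substituting u = h(s) collapses the integral.
Check: d/ds[-3*log(s**2 + 2)/8] = -3*s/(4*s**2 + 8), which equals f(s).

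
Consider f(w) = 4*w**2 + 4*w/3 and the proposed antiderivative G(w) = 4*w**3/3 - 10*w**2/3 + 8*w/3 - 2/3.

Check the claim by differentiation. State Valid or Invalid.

d/dw[G] = 4*w**2 - 20*w/3 + 8/3
d/dw[G] - f(w) = 8/3 - 8*w != 0.

Invalid: d/dw[G] - f = 8/3 - 8*w, which is not 0.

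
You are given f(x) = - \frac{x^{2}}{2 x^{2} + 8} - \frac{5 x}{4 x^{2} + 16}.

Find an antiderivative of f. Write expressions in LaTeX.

Integrate term by term and add the pieces.
Check: d/dx[- \frac{x}{2} - \frac{5 \log{\left(x^{2} + 4 \right)}}{8} + \operatorname{atan}{\left(\frac{x}{2} \right)}] = \frac{- 2 x^{2} - 5 x}{4 x^{2} + 16}, which equals f(x).

An antiderivative is F(x) = - \frac{x}{2} - \frac{5 \log{\left(x^{2} + 4 \right)}}{8} + \operatorname{atan}{\left(\frac{x}{2} \right)}.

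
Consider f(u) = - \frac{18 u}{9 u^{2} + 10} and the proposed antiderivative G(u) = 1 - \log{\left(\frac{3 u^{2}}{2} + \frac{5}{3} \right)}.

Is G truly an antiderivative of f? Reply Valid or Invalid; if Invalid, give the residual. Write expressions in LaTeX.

Valid. The derivative of G reproduces f.

d/du[G] = - \frac{18 u}{9 u^{2} + 10}
This equals f(u) exactly, so the claim holds.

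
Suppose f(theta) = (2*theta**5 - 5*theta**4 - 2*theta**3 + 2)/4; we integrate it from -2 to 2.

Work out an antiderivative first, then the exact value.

Antiderivative: F(theta) = theta**6/12 - theta**5/4 - theta**4/8 + theta/2; value = -14

Since d/dtheta undoes antidifferentiation here, F'(theta) = f(theta) is required of F(theta).
F(theta) = theta**6/12 - theta**5/4 - theta**4/8 + theta/2 is an antiderivative of f.
Check: d/dtheta[theta**6/12 - theta**5/4 - theta**4/8 + theta/2] = theta**5/2 - 5*theta**4/4 - theta**3/2 + 1/2, which equals f(theta).
F(2) = -11/3; F(-2) = 31/3.
Integral = F(2) - F(-2) = -14.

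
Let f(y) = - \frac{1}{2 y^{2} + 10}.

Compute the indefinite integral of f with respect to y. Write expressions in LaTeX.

F(y) = - \frac{\sqrt{5} \operatorname{atan}{\left(\frac{\sqrt{5} y}{5} \right)}}{10} + C

Whatever form F(y) takes, F'(y) = f(y) is non-negotiable.
Check: d/dy[- \frac{\sqrt{5} \operatorname{atan}{\left(\frac{\sqrt{5} y}{5} \right)}}{10}] = - \frac{1}{2 y^{2} + 10} = f(y).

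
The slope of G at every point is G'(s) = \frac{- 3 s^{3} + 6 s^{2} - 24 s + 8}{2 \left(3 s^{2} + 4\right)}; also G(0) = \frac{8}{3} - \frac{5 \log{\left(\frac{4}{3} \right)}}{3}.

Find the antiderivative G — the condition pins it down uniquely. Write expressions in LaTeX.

G(s) = - \frac{s^{2}}{4} + s - \frac{5 \log{\left(s^{2} + \frac{4}{3} \right)}}{3} + \frac{8}{3}

A candidate passes only if d/ds[G] lands on the given G'(s) exactly.
A general antiderivative is - \frac{s^{2}}{4} + s - \frac{5 \log{\left(s^{2} + \frac{4}{3} \right)}}{3} + \frac{5}{3} + C.
The condition gives C = \frac{8}{3} - \frac{5 \log{\left(\frac{4}{3} \right)}}{3} - (\frac{5}{3} - \frac{5 \log{\left(\frac{4}{3} \right)}}{3}) = 1.
So G(s) = - \frac{s^{2}}{4} + s - \frac{5 \log{\left(s^{2} + \frac{4}{3} \right)}}{3} + \frac{8}{3}.
Check: d/ds[- \frac{s^{2}}{4} + s - \frac{5 \log{\left(s^{2} + \frac{4}{3} \right)}}{3} + \frac{8}{3}] = \frac{- 3 s^{3} + 6 s^{2} - 24 s + 8}{6 s^{2} + 8}, which equals G'(s).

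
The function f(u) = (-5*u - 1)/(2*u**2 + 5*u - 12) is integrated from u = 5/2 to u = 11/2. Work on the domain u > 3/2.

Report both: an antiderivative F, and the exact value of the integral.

Factor the denominator ((u + 4)*(2*u - 3)) and decompose: f = -17/(11*(2*u - 3)) - 19/(11*(u + 4)); each piece integrates to a log, atan, or power term.
F(u) = -(17*log(u - 3/2) + 38*log(u + 4))/22 is an antiderivative of f.
Check: d/du[-(17*log(u - 3/2) + 38*log(u + 4))/22] = (-5*u - 1)/(2*u**2 + 5*u - 12) = f(u).
F(11/2) = -19*log(19/2)/11 - 17*log(4)/22; F(5/2) = -19*log(13/2)/11.
Integral = F(11/2) - F(5/2) = -19*log(19/2)/11 - 17*log(4)/22 + 19*log(13/2)/11.

Antiderivative: F(u) = -(17*log(u - 3/2) + 38*log(u + 4))/22; value = -19*log(19/2)/11 - 17*log(4)/22 + 19*log(13/2)/11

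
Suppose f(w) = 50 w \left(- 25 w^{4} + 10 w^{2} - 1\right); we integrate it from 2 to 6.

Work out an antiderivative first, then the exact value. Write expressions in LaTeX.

f matches the chain-rule pattern g'(h)*h' with inner function h(w) = 1 - 5 w^{2}; substituting u = h(w) collapses the integral.
F(w) = \frac{5 \left(1 - 5 w^{2}\right)^{3}}{3} is an antiderivative of f.
Check: d/dw[\frac{5 \left(1 - 5 w^{2}\right)^{3}}{3}] = - 1250 w^{5} + 500 w^{3} - 50 w, which equals f(w).
F(6) = - \frac{28676695}{3}; F(2) = - \frac{34295}{3}.
Integral = F(6) - F(2) = - \frac{28642400}{3}.

Antiderivative: F(w) = \frac{5 \left(1 - 5 w^{2}\right)^{3}}{3}; value = - \frac{28642400}{3}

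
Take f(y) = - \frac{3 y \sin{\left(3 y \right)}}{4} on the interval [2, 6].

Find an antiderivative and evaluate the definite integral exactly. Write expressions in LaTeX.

Antiderivative: F(y) = \frac{3 y \cos{\left(3 y \right)} - \sin{\left(3 y \right)}}{12}; value = - \frac{\cos{\left(6 \right)}}{2} + \frac{\sin{\left(6 \right)}}{12} - \frac{\sin{\left(18 \right)}}{12} + \frac{3 \cos{\left(18 \right)}}{2}

Recover f(y) by differentiating a candidate F(y); any mismatch rules it out.
F(y) = \frac{3 y \cos{\left(3 y \right)} - \sin{\left(3 y \right)}}{12} is an antiderivative of f.
Check: d/dy[\frac{3 y \cos{\left(3 y \right)} - \sin{\left(3 y \right)}}{12}] = - \frac{3 y \sin{\left(3 y \right)}}{4} = f(y).
F(6) = - \frac{\sin{\left(18 \right)}}{12} + \frac{3 \cos{\left(18 \right)}}{2}; F(2) = - \frac{\sin{\left(6 \right)}}{12} + \frac{\cos{\left(6 \right)}}{2}.
Integral = F(6) - F(2) = - \frac{\cos{\left(6 \right)}}{2} + \frac{\sin{\left(6 \right)}}{12} - \frac{\sin{\left(18 \right)}}{12} + \frac{3 \cos{\left(18 \right)}}{2}.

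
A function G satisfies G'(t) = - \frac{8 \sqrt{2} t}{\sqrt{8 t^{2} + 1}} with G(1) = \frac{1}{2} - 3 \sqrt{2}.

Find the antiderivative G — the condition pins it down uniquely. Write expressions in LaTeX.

G(t) = \frac{- 2 \sqrt{2} \sqrt{8 t^{2} + 1} + 1}{2}

The substitution u = 4 t^{2} + \frac{1}{2} works: G'(t) is exactly (dG/du)*(du/dt) for that inner function.
A general antiderivative is - 2 \sqrt{4 t^{2} + \frac{1}{2}} + C.
The condition gives C = \frac{1}{2} - 3 \sqrt{2} - (- 3 \sqrt{2}) = \frac{1}{2}.
So G(t) = \frac{- 2 \sqrt{2} \sqrt{8 t^{2} + 1} + 1}{2}.
Check: d/dt[\frac{- 2 \sqrt{2} \sqrt{8 t^{2} + 1} + 1}{2}] = - \frac{8 \sqrt{2} t}{\sqrt{8 t^{2} + 1}} = G'(t).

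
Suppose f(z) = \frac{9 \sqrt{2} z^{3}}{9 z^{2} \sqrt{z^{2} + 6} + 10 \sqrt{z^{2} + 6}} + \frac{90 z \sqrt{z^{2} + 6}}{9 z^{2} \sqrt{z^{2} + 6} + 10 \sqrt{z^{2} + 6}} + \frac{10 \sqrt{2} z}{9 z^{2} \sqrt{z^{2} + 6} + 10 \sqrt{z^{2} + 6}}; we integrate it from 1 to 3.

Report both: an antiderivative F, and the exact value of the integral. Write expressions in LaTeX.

The integrand splits into summands that can be handled one at a time.
F(z) = \sqrt{2} \sqrt{z^{2} + 6} + 5 \log{\left(\frac{3 z^{2}}{2} + \frac{5}{3} \right)} is an antiderivative of f.
Check: d/dz[\sqrt{2} \sqrt{z^{2} + 6} + 5 \log{\left(\frac{3 z^{2}}{2} + \frac{5}{3} \right)}] = \frac{9 \sqrt{2} z^{3} + 90 z \sqrt{z^{2} + 6} + 10 \sqrt{2} z}{9 z^{2} \sqrt{z^{2} + 6} + 10 \sqrt{z^{2} + 6}}, which equals f(z).
F(3) = \sqrt{30} + 5 \log{\left(\frac{91}{6} \right)}; F(1) = \sqrt{14} + 5 \log{\left(\frac{19}{6} \right)}.
Integral = F(3) - F(1) = - 5 \log{\left(\frac{19}{6} \right)} - \sqrt{14} + \sqrt{30} + 5 \log{\left(\frac{91}{6} \right)}.

Antiderivative: F(z) = \sqrt{2} \sqrt{z^{2} + 6} + 5 \log{\left(\frac{3 z^{2}}{2} + \frac{5}{3} \right)}; value = - 5 \log{\left(\frac{19}{6} \right)} - \sqrt{14} + \sqrt{30} + 5 \log{\left(\frac{91}{6} \right)}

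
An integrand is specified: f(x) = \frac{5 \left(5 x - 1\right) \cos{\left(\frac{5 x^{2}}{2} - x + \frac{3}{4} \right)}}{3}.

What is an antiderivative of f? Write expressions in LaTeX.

An antiderivative is F(x) = \frac{5 \sin{\left(\frac{5 x^{2}}{2} - x + \frac{3}{4} \right)}}{3}.

f matches the chain-rule pattern g'(h)*h' with inner function h(x) = \frac{5 x^{2}}{2} - x + \frac{3}{4}; substituting u = h(x) collapses the integral.
Check: d/dx[\frac{5 \sin{\left(\frac{5 x^{2}}{2} - x + \frac{3}{4} \right)}}{3}] = \frac{25 x \cos{\left(\frac{5 x^{2}}{2} - x + \frac{3}{4} \right)}}{3} - \frac{5 \cos{\left(\frac{5 x^{2}}{2} - x + \frac{3}{4} \right)}}{3}, which equals f(x).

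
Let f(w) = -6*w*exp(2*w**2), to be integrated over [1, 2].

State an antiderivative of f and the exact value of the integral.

f matches the chain-rule pattern g'(h)*h' with inner function h(w) = 2*w**2; substituting u = h(w) collapses the integral.
F(w) = -3*exp(2*w**2)/2 is an antiderivative of f.
Check: d/dw[-3*exp(2*w**2)/2] = -6*w*exp(2*w**2) = f(w).
F(2) = -3*exp(8)/2; F(1) = -3*exp(2)/2.
Integral = F(2) - F(1) = -3*exp(8)/2 + 3*exp(2)/2.

Antiderivative: F(w) = -3*exp(2*w**2)/2; value = -3*exp(8)/2 + 3*exp(2)/2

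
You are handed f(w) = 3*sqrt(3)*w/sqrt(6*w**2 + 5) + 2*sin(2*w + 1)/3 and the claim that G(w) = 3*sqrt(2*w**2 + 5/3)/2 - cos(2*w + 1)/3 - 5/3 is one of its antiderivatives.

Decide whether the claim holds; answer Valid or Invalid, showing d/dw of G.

d/dw[G] = (9*sqrt(3)*w + 2*sqrt(6*w**2 + 5)*sin(2*w + 1))/(3*sqrt(6*w**2 + 5))
This equals f(w) exactly, so the claim holds.

Valid. The derivative of G reproduces f.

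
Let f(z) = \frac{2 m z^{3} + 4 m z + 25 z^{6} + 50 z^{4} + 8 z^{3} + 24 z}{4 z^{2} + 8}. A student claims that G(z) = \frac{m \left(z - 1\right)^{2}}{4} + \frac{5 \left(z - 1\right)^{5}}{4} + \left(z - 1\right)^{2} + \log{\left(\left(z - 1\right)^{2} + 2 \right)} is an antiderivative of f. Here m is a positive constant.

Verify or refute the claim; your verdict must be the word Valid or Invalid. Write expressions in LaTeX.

Invalid: d/dz[G] - f = \frac{- 2 m z^{4} + 4 m z^{3} - 10 m z^{2} + 8 m z - 12 m - 100 z^{7} + 350 z^{6} - 900 z^{5} + 1367 z^{4} - 1734 z^{3} + 1393 z^{2} - 676 z + 86}{4 z^{4} - 8 z^{3} + 20 z^{2} - 16 z + 24}, which is not 0.

d/dz[G] = \frac{2 m z^{3} - 6 m z^{2} + 10 m z - 6 m + 25 z^{6} - 150 z^{5} + 425 z^{4} - 692 z^{3} + 651 z^{2} - 302 z + 43}{4 z^{2} - 8 z + 12}
d/dz[G] - f(z) = \frac{- 2 m z^{4} + 4 m z^{3} - 10 m z^{2} + 8 m z - 12 m - 100 z^{7} + 350 z^{6} - 900 z^{5} + 1367 z^{4} - 1734 z^{3} + 1393 z^{2} - 676 z + 86}{4 z^{4} - 8 z^{3} + 20 z^{2} - 16 z + 24} != 0.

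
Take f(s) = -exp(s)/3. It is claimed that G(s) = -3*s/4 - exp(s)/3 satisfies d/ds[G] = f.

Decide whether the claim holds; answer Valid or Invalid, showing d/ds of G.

Invalid: d/ds[G] - f = -3/4, which is not 0.

d/ds[G] = -exp(s)/3 - 3/4
d/ds[G] - f(s) = -3/4 != 0.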